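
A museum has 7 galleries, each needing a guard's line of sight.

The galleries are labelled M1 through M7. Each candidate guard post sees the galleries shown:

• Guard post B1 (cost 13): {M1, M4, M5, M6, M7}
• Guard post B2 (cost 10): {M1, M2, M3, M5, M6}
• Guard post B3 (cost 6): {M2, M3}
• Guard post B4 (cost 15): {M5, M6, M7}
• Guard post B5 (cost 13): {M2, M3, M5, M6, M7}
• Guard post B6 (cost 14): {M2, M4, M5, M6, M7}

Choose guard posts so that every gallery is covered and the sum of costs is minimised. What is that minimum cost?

B1, B3 together cover every gallery (B1 ∪ B3 = {M1, M2, M3, M4, M5, M6, M7}); total cost 13 + 6 = 19.
The greedy pick B2, B1 costs 23; no covering selection beats 19.

19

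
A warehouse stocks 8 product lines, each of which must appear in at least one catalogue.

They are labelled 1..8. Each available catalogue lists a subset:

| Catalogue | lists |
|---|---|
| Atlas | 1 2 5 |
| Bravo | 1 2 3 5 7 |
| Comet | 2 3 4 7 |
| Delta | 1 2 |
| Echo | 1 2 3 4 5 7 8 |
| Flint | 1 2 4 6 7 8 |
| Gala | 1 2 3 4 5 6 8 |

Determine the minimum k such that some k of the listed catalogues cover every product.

Bravo and Flint together: Bravo ∪ Flint = {1, 2, 3, 4, 5, 6, 7, 8} — every product is covered.
No single catalogue has all 8 products (the largest, Echo, has 7), so 2 is optimal.

2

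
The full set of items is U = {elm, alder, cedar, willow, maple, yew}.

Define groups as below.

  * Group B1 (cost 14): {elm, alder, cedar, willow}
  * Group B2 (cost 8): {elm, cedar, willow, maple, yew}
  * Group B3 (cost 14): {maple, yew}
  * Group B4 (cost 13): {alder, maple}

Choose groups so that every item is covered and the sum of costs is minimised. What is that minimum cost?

B2, B4 together cover every item (B2 ∪ B4 = {elm, alder, cedar, willow, maple, yew}); total cost 8 + 13 = 21.
No covering selection has total cost below 21.

21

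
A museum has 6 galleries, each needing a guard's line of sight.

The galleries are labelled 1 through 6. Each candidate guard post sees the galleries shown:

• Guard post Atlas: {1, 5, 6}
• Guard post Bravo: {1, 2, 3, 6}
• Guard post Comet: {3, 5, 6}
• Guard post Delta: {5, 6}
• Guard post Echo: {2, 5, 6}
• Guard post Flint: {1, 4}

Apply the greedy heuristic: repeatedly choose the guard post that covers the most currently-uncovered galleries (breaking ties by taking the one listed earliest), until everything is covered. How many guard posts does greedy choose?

3

Greedy: pick Bravo (covers 4 new) → pick Atlas (covers 1 new) → pick Flint (covers 1 new). Total picks: 3.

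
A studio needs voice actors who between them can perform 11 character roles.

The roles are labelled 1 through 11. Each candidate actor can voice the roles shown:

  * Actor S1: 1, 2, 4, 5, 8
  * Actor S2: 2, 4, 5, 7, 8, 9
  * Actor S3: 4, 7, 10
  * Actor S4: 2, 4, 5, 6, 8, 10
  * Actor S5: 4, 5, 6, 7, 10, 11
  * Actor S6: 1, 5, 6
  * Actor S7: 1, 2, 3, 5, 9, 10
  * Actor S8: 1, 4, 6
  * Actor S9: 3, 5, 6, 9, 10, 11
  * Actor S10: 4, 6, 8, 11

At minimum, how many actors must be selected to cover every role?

Take {S1, S5, S9}. Their union is {1, 2, 3, 4, 5, 6, 7, 8, 9, 10, 11}, which is all 11 roles.
No 2 of the 10 actors cover everything (all 45 combinations miss at least one role), so 3 is optimal.

3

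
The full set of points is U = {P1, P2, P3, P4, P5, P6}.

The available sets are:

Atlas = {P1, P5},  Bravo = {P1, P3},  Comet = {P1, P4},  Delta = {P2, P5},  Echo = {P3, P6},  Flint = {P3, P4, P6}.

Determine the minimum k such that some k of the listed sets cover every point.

Take {Bravo, Delta, Flint}. Their union is {P1, P2, P3, P4, P5, P6}, which is all 6 points.
Only Delta contains P2, so Delta is forced; the remaining 4 points need at least 2 more sets (each remaining set adds at most 3) — so at least 3 sets are needed, and 3 is optimal.

3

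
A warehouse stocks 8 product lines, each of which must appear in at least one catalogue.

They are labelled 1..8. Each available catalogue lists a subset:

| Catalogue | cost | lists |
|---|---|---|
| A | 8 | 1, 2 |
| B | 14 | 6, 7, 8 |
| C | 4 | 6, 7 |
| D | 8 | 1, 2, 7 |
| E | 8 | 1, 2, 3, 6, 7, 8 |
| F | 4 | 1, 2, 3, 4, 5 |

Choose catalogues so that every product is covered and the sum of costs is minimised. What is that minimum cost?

E, F together cover every product (E ∪ F = {1, 2, 3, 4, 5, 6, 7, 8}); total cost 8 + 4 = 12.
The greedy pick F, C, E costs 16; no covering selection beats 12.

12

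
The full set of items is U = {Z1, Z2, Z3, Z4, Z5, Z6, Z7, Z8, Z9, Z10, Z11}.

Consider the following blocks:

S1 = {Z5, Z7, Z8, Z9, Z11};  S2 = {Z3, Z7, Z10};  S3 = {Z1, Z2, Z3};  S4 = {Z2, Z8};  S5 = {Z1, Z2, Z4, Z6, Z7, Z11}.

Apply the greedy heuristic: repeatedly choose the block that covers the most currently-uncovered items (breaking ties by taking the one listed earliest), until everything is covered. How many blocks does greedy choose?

3

Greedy: pick S5 (covers 6 new) → pick S1 (covers 3 new) → pick S2 (covers 2 new). Total picks: 3.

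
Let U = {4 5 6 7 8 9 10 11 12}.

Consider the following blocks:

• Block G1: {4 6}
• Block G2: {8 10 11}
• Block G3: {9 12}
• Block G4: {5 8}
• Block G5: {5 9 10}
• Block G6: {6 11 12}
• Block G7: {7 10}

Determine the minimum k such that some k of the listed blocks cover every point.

5

G1, G4, G5, G6, and G7 cover everything between them: the union {4, 5, 6, 7, 8, 9, 10, 11, 12} is all of U.
No 4 of the 7 blocks cover everything (all 35 combinations miss at least one point), so 5 is optimal.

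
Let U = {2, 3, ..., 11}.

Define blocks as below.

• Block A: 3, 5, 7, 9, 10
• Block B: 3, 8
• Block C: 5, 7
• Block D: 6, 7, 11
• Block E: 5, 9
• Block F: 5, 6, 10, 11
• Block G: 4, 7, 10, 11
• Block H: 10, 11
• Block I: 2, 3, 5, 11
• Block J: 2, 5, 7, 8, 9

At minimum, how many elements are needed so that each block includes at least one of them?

T = {5, 8, 11} meets every block (each contains at least one member of T), and |T| = 3.
The blocks B, C, H are pairwise disjoint, so any hitting set needs a separate element for each — at least 3. Hence 3 is optimal.

3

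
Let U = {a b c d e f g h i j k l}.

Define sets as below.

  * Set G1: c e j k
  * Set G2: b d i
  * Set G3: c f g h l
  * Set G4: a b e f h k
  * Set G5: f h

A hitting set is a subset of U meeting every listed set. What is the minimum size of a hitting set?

The 3 elements {c, d, f} hit every set.
The sets G1, G2, G5 are pairwise disjoint, so any hitting set needs a separate element for each — at least 3. Hence 3 is optimal.

3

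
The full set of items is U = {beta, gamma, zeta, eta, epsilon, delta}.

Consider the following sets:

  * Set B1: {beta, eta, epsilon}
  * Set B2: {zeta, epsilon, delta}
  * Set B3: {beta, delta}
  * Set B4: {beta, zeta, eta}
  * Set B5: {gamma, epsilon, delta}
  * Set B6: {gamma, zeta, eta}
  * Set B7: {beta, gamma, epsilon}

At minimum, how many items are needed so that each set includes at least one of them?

3

H = {beta, gamma, zeta} meets every set (each contains at least one member of H), and |H| = 3.
No choice of 2 items meets every set, so 3 is the minimum.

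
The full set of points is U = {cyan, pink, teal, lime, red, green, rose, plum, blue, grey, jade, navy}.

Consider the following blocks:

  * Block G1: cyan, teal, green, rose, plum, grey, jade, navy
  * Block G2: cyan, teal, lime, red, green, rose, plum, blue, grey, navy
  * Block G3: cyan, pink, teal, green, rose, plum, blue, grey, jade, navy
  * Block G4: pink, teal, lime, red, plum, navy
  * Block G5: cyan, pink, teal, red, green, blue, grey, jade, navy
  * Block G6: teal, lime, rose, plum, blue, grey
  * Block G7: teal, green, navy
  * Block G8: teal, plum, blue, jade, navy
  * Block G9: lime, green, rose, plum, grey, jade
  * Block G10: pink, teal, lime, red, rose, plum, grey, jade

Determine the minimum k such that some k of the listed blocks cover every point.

G2 and G5 together: G2 ∪ G5 = {cyan, pink, teal, lime, red, green, rose, plum, blue, grey, jade, navy} — every point is covered.
No single block has all 12 points (the largest, G2, has 10), so 2 is optimal.

2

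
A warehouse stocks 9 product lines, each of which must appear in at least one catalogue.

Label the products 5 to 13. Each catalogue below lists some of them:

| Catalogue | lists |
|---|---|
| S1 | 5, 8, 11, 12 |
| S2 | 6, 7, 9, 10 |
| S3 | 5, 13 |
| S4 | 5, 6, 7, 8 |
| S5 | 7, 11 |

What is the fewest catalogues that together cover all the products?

3

S1 and S2 and S3 together: S1 ∪ S2 ∪ S3 = {5, 6, 7, 8, 9, 10, 11, 12, 13} — every product is covered.
Each catalogue has at most 4 products, and 2·4 = 8 < 9 — so at least 3 catalogues are needed, and 3 is optimal.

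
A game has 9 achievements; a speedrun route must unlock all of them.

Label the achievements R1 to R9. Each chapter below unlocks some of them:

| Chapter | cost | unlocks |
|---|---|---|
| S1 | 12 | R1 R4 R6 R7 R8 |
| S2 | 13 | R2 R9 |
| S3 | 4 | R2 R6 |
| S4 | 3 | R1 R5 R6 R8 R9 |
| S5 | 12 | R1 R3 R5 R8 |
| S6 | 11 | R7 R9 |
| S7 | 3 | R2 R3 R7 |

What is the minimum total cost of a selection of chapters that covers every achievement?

18

S1, S4, S7 together cover every achievement (S1 ∪ S4 ∪ S7 = {R1, R2, R3, R4, R5, R6, R7, R8, R9}); total cost 12 + 3 + 3 = 18.
No covering selection has total cost below 18.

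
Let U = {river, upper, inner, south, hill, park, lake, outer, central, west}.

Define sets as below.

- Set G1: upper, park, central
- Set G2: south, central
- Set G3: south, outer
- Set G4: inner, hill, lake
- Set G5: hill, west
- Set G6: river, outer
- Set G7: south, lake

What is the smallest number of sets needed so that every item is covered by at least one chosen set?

5

G1, G2, G4, G5, and G6 cover everything between them: the union {river, upper, inner, south, hill, park, lake, outer, central, west} is all of U.
No 4 of the 7 sets cover everything (all 35 combinations miss at least one item), so 5 is optimal.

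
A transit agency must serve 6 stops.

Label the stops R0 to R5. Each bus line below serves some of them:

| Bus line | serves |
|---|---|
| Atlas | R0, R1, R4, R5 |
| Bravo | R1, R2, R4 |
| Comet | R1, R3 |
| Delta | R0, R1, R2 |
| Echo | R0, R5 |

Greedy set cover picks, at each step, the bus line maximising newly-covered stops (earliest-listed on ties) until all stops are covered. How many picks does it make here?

3

Greedy: pick Atlas (covers 4 new) → pick Bravo (covers 1 new) → pick Comet (covers 1 new). Total picks: 3.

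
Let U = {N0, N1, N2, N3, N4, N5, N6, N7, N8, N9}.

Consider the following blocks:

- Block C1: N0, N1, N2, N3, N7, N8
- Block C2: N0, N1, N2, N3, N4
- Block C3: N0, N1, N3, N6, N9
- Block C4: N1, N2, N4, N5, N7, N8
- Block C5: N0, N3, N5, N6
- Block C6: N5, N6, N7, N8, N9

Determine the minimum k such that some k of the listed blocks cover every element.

C2 and C6 together: C2 ∪ C6 = {N0, N1, N2, N3, N4, N5, N6, N7, N8, N9} — every element is covered.
No single block has all 10 elements (the largest, C1, has 6), so 2 is optimal.

2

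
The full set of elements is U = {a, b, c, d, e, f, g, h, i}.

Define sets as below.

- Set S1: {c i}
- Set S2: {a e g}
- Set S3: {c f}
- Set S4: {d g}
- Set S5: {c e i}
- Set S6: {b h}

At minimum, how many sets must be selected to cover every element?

5

Take {S2, S3, S4, S5, S6}. Their union is {a, b, c, d, e, f, g, h, i}, which is all 9 elements.
No 4 of the 6 sets cover everything (all 15 combinations miss at least one element), so 5 is optimal.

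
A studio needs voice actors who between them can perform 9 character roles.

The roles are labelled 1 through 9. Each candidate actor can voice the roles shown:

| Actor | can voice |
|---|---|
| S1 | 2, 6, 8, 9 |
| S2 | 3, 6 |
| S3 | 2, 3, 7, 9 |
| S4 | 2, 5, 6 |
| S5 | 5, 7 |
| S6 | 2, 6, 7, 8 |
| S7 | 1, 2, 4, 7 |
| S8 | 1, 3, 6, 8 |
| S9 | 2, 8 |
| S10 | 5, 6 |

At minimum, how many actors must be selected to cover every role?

4

S1 and S3 and S7 and S10 together: S1 ∪ S3 ∪ S7 ∪ S10 = {1, 2, 3, 4, 5, 6, 7, 8, 9} — every role is covered.
No 3 of the 10 actors cover everything (all 120 combinations miss at least one role), so 4 is optimal.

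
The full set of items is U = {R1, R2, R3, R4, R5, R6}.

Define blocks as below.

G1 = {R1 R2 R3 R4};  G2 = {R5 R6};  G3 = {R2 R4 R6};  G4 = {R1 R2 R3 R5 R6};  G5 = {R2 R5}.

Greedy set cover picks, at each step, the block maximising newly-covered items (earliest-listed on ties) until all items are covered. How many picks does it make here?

Greedy: pick G4 (covers 5 new) → pick G1 (covers 1 new). Total picks: 2.

2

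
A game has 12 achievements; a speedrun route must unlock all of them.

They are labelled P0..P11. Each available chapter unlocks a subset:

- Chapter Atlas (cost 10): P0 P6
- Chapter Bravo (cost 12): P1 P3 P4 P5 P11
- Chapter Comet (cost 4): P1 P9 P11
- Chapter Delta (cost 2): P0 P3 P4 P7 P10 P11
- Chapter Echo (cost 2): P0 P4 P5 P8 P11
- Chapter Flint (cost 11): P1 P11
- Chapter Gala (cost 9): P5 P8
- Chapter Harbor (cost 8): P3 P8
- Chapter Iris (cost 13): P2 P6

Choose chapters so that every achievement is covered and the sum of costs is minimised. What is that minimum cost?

21

Comet, Delta, Echo, Iris together cover every achievement (Comet ∪ Delta ∪ Echo ∪ Iris = {P0, P1, P2, P3, P4, P5, P6, P7, P8, P9, P10, P11}); total cost 4 + 2 + 2 + 13 = 21.
No covering selection has total cost below 21.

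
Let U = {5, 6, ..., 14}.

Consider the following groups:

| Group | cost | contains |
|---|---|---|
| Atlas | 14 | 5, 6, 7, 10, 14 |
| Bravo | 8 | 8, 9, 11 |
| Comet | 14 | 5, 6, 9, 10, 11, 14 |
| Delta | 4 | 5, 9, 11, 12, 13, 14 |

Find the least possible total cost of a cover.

Atlas, Bravo, Delta together cover every point (Atlas ∪ Bravo ∪ Delta = {5, 6, 7, 8, 9, 10, 11, 12, 13, 14}); total cost 14 + 8 + 4 = 26.
No covering selection has total cost below 26.

26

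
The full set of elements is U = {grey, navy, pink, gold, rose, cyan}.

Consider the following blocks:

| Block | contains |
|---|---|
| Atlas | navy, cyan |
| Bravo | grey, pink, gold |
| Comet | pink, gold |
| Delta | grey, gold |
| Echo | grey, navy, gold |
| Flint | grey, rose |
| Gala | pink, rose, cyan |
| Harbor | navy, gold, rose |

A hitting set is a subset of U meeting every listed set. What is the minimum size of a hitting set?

3

Take H = {gold, rose, cyan}. Each listed block contains at least one of these, so H is a hitting set of size 3.
The blocks Atlas, Comet, Flint are pairwise disjoint, so any hitting set needs a separate element for each — at least 3. Hence 3 is optimal.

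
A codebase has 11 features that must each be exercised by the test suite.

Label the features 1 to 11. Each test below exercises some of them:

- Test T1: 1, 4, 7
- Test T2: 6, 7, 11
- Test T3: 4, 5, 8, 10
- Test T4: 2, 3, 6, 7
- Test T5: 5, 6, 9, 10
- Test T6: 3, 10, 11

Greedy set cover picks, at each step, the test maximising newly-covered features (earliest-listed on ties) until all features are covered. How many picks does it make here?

5

Greedy: pick T3 (covers 4 new) → pick T4 (covers 4 new) → pick T1 (covers 1 new) → pick T2 (covers 1 new) → pick T5 (covers 1 new). Total picks: 5.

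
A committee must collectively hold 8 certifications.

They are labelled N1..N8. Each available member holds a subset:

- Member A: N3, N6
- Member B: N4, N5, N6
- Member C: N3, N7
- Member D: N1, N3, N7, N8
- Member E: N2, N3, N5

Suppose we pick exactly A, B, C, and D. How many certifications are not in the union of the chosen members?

1

Union of A, B, C, D = {N1, N3, N4, N5, N6, N7, N8}.
Not covered: N2 — 1 certification.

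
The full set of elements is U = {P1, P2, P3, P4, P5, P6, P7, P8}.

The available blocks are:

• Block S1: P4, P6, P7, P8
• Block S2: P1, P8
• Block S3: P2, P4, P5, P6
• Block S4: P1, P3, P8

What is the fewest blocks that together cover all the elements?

S1 and S3 and S4 together: S1 ∪ S3 ∪ S4 = {P1, P2, P3, P4, P5, P6, P7, P8} — every element is covered.
Only S3 contains P2, so S3 is forced; the remaining 4 elements need at least 2 more blocks (each remaining block adds at most 3) — so at least 3 blocks are needed, and 3 is optimal.

3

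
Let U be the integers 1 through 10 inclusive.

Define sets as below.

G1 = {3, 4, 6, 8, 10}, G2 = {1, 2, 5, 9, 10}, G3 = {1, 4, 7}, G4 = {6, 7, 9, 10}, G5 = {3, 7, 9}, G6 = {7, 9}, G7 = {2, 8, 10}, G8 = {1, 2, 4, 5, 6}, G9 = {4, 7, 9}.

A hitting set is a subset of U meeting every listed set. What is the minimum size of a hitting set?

3

The 3 elements {2, 6, 7} hit every set.
No choice of 2 elements meets every set, so 3 is the minimum.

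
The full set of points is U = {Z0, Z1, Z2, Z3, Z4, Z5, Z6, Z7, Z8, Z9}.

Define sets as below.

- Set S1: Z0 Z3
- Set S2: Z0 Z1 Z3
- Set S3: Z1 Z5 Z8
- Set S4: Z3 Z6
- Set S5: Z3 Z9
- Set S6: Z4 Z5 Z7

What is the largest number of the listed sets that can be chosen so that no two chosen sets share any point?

S3, S5 are pairwise disjoint (S3={Z1,Z5,Z8}; S5={Z3,Z9}).
Every remaining set overlaps one of these, and no 3 of the listed sets are pairwise disjoint, so 2 is the maximum.

2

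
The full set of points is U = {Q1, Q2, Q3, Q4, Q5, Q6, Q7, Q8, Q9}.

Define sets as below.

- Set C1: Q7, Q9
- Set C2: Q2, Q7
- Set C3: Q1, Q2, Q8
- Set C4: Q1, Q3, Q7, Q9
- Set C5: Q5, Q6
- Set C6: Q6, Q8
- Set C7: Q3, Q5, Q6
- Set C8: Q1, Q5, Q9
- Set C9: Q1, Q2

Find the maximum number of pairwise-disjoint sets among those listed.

C1, C6, C9 are pairwise disjoint (C1={Q7,Q9}; C6={Q6,Q8}; C9={Q1,Q2}).
Every remaining set overlaps one of these, and no 4 of the listed sets are pairwise disjoint, so 3 is the maximum.

3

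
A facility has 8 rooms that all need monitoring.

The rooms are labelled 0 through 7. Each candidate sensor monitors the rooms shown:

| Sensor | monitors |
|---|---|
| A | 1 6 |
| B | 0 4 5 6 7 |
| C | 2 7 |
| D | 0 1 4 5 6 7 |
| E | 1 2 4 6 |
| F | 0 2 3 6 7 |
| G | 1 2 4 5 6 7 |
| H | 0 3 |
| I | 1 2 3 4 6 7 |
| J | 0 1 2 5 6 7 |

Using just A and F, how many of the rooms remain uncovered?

Union of A, F = {0, 1, 2, 3, 6, 7}.
Not covered: 4, 5 — 2 rooms.

2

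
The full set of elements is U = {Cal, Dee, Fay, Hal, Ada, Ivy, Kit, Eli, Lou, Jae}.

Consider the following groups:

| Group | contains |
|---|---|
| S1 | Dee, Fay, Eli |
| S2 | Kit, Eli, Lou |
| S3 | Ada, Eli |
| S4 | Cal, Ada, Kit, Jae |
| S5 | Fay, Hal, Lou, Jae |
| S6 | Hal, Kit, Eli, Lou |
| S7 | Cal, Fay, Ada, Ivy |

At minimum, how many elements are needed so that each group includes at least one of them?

3

The 3 elements {Ada, Eli, Lou} hit every group.
No choice of 2 elements meets every group, so 3 is the minimum.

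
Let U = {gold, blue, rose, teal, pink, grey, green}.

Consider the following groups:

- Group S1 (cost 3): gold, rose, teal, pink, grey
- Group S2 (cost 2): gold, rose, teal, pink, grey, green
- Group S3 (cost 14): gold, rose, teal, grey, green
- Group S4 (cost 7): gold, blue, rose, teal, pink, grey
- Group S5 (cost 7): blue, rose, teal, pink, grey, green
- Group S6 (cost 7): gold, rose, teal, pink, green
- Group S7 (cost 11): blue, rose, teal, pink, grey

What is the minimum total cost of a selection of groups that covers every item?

S2, S5 together cover every item (S2 ∪ S5 = {gold, blue, rose, teal, pink, grey, green}); total cost 2 + 7 = 9.
No covering selection has total cost below 9.

9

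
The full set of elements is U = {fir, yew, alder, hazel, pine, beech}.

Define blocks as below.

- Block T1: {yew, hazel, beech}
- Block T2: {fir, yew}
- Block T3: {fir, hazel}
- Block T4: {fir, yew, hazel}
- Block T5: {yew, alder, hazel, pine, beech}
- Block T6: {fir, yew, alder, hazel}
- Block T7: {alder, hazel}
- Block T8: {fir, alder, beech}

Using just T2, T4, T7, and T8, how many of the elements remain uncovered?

1

Union of T2, T4, T7, T8 = {fir, yew, alder, hazel, beech}.
Not covered: pine — 1 element.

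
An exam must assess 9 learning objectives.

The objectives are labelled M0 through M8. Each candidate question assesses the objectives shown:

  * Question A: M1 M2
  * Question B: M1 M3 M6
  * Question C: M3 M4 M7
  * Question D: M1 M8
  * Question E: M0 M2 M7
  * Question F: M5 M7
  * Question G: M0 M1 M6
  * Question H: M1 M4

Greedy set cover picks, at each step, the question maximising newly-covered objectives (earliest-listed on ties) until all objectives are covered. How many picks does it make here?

5

Greedy: pick B (covers 3 new) → pick E (covers 3 new) → pick C (covers 1 new) → pick D (covers 1 new) → pick F (covers 1 new). Total picks: 5.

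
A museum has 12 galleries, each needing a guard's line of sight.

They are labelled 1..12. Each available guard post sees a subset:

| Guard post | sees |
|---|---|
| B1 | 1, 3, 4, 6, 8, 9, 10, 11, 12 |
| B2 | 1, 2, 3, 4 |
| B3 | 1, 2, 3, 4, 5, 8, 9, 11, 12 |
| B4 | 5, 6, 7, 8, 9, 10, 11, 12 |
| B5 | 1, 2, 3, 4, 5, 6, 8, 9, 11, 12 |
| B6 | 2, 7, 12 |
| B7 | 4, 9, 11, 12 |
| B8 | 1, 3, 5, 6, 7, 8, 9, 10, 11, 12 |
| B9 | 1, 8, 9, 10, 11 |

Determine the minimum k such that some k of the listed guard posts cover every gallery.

2

B5 and B8 together: B5 ∪ B8 = {1, 2, 3, 4, 5, 6, 7, 8, 9, 10, 11, 12} — every gallery is covered.
No single guard post has all 12 galleries (the largest, B5, has 10), so 2 is optimal.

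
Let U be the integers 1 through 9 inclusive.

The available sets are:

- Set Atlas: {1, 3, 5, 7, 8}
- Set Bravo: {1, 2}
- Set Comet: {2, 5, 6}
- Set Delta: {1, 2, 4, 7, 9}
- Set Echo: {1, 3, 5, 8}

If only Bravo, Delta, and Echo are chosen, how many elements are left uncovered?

Union of Bravo, Delta, Echo = {1, 2, 3, 4, 5, 7, 8, 9}.
Not covered: 6 — 1 element.

1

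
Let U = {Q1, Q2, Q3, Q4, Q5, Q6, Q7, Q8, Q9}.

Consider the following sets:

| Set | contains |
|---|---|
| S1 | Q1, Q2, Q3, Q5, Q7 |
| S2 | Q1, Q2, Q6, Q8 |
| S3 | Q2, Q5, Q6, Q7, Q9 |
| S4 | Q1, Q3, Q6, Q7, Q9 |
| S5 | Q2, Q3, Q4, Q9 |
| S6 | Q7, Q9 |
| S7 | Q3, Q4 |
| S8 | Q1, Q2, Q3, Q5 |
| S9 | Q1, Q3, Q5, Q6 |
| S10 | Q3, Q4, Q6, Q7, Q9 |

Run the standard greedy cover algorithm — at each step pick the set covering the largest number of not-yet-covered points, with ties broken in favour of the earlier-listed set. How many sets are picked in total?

3

Greedy: pick S1 (covers 5 new) → pick S10 (covers 3 new) → pick S2 (covers 1 new). Total picks: 3.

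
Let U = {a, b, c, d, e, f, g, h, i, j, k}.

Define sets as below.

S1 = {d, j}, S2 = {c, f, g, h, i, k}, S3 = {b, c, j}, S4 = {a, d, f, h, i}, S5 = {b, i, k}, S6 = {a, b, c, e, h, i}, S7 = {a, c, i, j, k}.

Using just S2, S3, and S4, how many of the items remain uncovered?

1

Union of S2, S3, S4 = {a, b, c, d, f, g, h, i, j, k}.
Not covered: e — 1 item.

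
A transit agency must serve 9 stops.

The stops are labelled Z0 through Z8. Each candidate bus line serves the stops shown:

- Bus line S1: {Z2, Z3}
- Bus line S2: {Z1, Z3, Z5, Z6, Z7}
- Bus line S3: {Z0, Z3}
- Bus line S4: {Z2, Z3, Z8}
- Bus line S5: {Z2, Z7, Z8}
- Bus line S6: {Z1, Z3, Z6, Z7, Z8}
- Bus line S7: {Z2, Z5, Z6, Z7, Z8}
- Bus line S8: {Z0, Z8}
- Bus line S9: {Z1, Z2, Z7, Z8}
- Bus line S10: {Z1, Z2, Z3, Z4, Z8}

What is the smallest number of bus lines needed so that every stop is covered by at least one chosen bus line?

S2 and S8 and S10 together: S2 ∪ S8 ∪ S10 = {Z0, Z1, Z2, Z3, Z4, Z5, Z6, Z7, Z8} — every stop is covered.
Only S10 contains Z4, so S10 is forced; the remaining 4 stops need at least 2 more bus lines (each remaining bus line adds at most 3) — so at least 3 bus lines are needed, and 3 is optimal.

3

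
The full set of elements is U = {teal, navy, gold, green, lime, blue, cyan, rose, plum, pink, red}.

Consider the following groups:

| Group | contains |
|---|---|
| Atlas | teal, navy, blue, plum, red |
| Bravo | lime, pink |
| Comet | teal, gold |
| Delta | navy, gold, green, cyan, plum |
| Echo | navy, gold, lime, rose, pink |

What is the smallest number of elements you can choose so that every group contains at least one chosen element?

3

H = {navy, gold, lime} meets every group (each contains at least one member of H), and |H| = 3.
No choice of 2 elements meets every group, so 3 is the minimum.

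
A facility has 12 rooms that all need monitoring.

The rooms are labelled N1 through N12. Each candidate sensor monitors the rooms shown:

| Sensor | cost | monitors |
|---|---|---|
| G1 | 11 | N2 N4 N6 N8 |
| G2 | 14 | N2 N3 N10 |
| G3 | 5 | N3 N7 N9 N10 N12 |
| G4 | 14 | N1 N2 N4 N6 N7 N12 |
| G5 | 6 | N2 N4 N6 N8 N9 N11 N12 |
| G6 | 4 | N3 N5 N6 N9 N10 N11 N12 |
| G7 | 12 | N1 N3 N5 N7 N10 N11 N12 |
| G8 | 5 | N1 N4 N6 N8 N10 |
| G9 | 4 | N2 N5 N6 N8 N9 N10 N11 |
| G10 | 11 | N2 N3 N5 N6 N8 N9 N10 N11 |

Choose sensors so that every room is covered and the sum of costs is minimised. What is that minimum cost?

G3, G8, G9 together cover every room (G3 ∪ G8 ∪ G9 = {N1, N2, N3, N4, N5, N6, N7, N8, N9, N10, N11, N12}); total cost 5 + 5 + 4 = 14.
The greedy pick G6, G8, G9, G3 costs 18; no covering selection beats 14.

14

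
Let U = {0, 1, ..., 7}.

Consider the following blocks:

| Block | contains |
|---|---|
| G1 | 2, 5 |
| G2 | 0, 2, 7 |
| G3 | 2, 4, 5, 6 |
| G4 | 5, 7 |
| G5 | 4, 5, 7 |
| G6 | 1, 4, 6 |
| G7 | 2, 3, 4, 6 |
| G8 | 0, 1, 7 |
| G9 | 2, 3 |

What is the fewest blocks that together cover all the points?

3

Take {G4, G7, G8}. Their union is {0, 1, 2, 3, 4, 5, 6, 7}, which is all 8 points.
No 2 of the 9 blocks cover everything (all 36 combinations miss at least one point), so 3 is optimal.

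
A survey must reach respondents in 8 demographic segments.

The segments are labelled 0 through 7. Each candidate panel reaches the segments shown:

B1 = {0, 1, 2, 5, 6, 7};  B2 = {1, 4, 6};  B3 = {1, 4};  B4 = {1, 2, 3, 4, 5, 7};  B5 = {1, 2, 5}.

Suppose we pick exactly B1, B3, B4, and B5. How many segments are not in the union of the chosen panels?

0

Union of B1, B3, B4, B5 = {0, 1, 2, 3, 4, 5, 6, 7} — that's every segment, so 0 are uncovered.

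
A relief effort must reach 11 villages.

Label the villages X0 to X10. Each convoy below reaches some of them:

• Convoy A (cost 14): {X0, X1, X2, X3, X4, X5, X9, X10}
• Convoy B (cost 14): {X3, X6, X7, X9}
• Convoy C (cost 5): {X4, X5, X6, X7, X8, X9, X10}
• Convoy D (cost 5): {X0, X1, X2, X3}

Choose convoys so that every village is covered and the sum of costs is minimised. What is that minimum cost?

C, D together cover every village (C ∪ D = {X0, X1, X2, X3, X4, X5, X6, X7, X8, X9, X10}); total cost 5 + 5 = 10.
No covering selection has total cost below 10.

10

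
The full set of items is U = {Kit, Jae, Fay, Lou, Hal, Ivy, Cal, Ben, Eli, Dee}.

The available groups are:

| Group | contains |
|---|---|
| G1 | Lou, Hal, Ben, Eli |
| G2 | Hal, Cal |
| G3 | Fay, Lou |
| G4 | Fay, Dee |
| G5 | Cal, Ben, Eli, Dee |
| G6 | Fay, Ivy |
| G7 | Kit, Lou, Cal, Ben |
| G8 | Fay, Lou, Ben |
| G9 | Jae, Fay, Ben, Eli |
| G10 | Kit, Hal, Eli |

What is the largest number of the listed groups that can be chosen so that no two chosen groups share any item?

G2, G4 are pairwise disjoint (G2={Hal,Cal}; G4={Fay,Dee}).
Every remaining group overlaps one of these, and no 3 of the listed groups are pairwise disjoint, so 2 is the maximum.

2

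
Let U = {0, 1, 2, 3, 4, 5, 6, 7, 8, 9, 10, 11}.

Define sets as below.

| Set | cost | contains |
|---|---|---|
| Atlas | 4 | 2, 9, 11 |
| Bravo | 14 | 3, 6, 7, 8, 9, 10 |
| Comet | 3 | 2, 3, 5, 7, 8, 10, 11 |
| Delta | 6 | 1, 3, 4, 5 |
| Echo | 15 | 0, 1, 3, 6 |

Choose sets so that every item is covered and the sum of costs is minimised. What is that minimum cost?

28

Atlas, Comet, Delta, Echo together cover every item (Atlas ∪ Comet ∪ Delta ∪ Echo = {0, 1, 2, 3, 4, 5, 6, 7, 8, 9, 10, 11}); total cost 4 + 3 + 6 + 15 = 28.
No covering selection has total cost below 28.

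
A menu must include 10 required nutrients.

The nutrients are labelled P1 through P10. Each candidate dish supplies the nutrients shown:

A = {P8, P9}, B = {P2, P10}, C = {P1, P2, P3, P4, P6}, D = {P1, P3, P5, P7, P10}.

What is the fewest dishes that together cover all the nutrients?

Take {A, C, D}. Their union is {P1, P2, P3, P4, P5, P6, P7, P8, P9, P10}, which is all 10 nutrients.
Only C contains P4, so C is forced; the remaining 5 nutrients need at least 2 more dishes (each remaining dish adds at most 3) — so at least 3 dishes are needed, and 3 is optimal.

3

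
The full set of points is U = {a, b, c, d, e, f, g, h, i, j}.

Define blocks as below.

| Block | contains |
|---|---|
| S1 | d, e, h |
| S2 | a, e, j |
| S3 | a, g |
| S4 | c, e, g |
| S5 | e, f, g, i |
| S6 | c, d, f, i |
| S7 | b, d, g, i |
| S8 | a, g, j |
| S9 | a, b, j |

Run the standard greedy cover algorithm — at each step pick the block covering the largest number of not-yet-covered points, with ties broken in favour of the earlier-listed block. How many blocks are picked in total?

4

Greedy: pick S5 (covers 4 new) → pick S9 (covers 3 new) → pick S1 (covers 2 new) → pick S4 (covers 1 new). Total picks: 4.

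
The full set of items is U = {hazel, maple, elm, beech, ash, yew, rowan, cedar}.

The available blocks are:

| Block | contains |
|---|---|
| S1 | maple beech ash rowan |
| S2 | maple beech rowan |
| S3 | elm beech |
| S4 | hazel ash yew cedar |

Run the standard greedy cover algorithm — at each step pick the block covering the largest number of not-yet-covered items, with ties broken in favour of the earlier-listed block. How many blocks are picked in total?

3

Greedy: pick S1 (covers 4 new) → pick S4 (covers 3 new) → pick S3 (covers 1 new). Total picks: 3.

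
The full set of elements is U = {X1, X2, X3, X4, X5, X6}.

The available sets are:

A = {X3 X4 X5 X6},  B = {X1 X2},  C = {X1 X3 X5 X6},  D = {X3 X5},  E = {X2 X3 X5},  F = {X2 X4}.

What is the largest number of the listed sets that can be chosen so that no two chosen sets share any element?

2

C, F are pairwise disjoint (C={X1,X3,X5,X6}; F={X2,X4}).
Every remaining set overlaps one of these, and no 3 of the listed sets are pairwise disjoint, so 2 is the maximum.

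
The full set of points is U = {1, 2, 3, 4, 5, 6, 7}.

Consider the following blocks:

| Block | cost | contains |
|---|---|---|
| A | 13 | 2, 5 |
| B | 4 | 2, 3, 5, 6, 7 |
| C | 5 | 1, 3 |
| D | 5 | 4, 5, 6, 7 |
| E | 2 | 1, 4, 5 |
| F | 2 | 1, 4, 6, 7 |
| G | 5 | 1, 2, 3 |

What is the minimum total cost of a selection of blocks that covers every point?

6

B, E together cover every point (B ∪ E = {1, 2, 3, 4, 5, 6, 7}); total cost 4 + 2 = 6.
No covering selection has total cost below 6.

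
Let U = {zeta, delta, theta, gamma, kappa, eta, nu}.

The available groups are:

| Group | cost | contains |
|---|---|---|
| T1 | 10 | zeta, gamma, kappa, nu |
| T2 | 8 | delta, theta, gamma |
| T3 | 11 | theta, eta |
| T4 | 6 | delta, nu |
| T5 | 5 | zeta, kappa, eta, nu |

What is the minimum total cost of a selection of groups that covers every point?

13

T2, T5 together cover every point (T2 ∪ T5 = {zeta, delta, theta, gamma, kappa, eta, nu}); total cost 8 + 5 = 13.
No covering selection has total cost below 13.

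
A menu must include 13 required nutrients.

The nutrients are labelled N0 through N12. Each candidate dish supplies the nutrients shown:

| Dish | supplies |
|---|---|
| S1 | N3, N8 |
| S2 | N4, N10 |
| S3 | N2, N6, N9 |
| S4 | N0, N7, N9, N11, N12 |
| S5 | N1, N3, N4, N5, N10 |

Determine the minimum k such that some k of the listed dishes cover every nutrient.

Take {S1, S3, S4, S5}. Their union is {N0, N1, N2, N3, N4, N5, N6, N7, N8, N9, N10, N11, N12}, which is all 13 nutrients.
Only S1 contains N8, so S1 is forced; the remaining 11 nutrients need at least 3 more dishes (each remaining dish adds at most 5) — so at least 4 dishes are needed, and 4 is optimal.

4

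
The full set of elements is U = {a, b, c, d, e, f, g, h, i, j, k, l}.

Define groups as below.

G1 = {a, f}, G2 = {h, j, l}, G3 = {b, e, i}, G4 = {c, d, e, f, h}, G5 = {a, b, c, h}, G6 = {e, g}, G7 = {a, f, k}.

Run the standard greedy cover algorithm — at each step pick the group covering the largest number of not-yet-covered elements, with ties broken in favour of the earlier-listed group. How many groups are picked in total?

Greedy: pick G4 (covers 5 new) → pick G2 (covers 2 new) → pick G3 (covers 2 new) → pick G7 (covers 2 new) → pick G6 (covers 1 new). Total picks: 5.

5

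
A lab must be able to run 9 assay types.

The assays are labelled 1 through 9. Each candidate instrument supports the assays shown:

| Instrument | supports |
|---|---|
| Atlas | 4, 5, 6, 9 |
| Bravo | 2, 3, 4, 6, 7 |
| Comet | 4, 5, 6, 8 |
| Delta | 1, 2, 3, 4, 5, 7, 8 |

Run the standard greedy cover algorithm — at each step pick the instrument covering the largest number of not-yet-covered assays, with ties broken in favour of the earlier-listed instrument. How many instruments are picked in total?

2

Greedy: pick Delta (covers 7 new) → pick Atlas (covers 2 new). Total picks: 2.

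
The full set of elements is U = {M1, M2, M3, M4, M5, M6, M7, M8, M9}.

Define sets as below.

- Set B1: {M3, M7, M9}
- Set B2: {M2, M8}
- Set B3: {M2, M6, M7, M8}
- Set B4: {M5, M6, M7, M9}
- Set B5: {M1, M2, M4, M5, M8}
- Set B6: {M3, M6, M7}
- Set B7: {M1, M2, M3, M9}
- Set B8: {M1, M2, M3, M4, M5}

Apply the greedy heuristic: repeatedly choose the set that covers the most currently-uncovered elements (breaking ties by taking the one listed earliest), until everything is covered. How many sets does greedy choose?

3

Greedy: pick B5 (covers 5 new) → pick B1 (covers 3 new) → pick B3 (covers 1 new). Total picks: 3.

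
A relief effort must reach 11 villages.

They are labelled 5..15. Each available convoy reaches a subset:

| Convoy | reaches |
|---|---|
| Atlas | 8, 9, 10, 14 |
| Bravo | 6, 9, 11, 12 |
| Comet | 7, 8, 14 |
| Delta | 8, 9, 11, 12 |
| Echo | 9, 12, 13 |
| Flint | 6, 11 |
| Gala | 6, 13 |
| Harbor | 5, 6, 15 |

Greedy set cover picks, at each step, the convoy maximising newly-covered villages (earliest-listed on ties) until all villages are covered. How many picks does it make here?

Greedy: pick Atlas (covers 4 new) → pick Bravo (covers 3 new) → pick Harbor (covers 2 new) → pick Comet (covers 1 new) → pick Echo (covers 1 new). Total picks: 5.

5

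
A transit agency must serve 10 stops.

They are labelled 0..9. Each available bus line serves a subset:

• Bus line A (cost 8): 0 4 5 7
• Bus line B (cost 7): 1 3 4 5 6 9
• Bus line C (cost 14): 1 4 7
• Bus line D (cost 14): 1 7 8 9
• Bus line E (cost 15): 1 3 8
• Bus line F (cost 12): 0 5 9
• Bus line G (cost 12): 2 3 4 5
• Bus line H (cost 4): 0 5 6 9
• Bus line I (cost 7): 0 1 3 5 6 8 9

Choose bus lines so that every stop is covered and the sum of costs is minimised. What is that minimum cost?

A, G, I together cover every stop (A ∪ G ∪ I = {0, 1, 2, 3, 4, 5, 6, 7, 8, 9}); total cost 8 + 12 + 7 = 27.
The greedy pick H, B, D, G costs 37; no covering selection beats 27.

27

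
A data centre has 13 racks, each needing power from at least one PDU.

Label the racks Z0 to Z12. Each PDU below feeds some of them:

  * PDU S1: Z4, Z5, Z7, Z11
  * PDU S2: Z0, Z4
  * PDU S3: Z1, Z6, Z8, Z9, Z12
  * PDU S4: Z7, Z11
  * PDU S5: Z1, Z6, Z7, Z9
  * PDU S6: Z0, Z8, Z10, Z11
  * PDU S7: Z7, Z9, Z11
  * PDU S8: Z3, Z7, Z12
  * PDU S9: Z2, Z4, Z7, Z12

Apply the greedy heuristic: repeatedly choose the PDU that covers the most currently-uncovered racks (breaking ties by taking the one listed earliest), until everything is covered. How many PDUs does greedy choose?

Greedy: pick S3 (covers 5 new) → pick S1 (covers 4 new) → pick S6 (covers 2 new) → pick S8 (covers 1 new) → pick S9 (covers 1 new). Total picks: 5.

5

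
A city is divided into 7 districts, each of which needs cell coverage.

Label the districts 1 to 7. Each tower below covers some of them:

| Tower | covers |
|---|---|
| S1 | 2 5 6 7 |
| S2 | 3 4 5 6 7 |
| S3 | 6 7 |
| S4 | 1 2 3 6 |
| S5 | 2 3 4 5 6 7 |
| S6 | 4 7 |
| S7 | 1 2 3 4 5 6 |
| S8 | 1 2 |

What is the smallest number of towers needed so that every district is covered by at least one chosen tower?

Take {S1, S7}. Their union is {1, 2, 3, 4, 5, 6, 7}, which is all 7 districts.
No single tower has all 7 districts (the largest, S5, has 6), so 2 is optimal.

2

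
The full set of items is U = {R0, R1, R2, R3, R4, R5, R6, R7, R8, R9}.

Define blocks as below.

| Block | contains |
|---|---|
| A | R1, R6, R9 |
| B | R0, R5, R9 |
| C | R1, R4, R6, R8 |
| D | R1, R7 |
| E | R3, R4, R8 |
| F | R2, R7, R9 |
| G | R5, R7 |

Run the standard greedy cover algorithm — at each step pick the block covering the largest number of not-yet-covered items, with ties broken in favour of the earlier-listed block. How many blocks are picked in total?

4

Greedy: pick C (covers 4 new) → pick B (covers 3 new) → pick F (covers 2 new) → pick E (covers 1 new). Total picks: 4.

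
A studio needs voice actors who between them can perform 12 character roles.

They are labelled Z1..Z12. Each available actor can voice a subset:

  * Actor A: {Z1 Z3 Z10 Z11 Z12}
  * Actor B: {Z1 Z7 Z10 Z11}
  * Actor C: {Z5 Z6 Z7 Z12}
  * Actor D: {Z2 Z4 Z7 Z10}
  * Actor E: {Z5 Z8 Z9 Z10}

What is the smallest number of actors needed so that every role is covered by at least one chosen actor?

4

A and C and D and E together: A ∪ C ∪ D ∪ E = {Z1, Z2, Z3, Z4, Z5, Z6, Z7, Z8, Z9, Z10, Z11, Z12} — every role is covered.
Only A contains Z3, so A is forced; the remaining 7 roles need at least 3 more actors (each remaining actor adds at most 3) — so at least 4 actors are needed, and 4 is optimal.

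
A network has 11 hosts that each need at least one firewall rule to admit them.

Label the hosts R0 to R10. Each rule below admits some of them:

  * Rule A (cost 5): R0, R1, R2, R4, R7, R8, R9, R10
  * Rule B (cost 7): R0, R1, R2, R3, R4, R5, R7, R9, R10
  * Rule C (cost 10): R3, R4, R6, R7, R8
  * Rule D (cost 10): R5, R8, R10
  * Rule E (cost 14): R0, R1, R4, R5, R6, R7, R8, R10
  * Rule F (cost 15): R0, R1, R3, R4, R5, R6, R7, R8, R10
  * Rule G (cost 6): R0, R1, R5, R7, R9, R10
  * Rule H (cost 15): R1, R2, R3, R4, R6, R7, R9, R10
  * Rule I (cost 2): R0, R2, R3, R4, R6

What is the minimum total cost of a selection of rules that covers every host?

13

A, G, I together cover every host (A ∪ G ∪ I = {R0, R1, R2, R3, R4, R5, R6, R7, R8, R9, R10}); total cost 5 + 6 + 2 = 13.
No covering selection has total cost below 13.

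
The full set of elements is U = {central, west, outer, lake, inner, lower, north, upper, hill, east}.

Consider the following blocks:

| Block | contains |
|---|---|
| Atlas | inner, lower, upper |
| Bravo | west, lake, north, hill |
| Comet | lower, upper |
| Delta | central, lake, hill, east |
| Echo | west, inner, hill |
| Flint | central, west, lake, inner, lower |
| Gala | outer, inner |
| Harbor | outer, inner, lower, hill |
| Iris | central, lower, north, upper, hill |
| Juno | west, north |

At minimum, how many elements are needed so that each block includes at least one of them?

H = {west, inner, upper, hill} meets every block (each contains at least one member of H), and |H| = 4.
The blocks Comet, Delta, Gala, Juno are pairwise disjoint, so any hitting set needs a separate element for each — at least 4. Hence 4 is optimal.

4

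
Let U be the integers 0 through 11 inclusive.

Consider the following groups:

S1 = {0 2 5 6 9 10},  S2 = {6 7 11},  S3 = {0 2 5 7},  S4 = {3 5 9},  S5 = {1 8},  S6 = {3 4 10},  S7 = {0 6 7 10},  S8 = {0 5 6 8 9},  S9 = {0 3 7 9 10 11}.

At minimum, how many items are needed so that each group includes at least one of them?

The 4 items {1, 5, 6, 10} hit every group.
No choice of 3 items meets every group, so 4 is the minimum.

4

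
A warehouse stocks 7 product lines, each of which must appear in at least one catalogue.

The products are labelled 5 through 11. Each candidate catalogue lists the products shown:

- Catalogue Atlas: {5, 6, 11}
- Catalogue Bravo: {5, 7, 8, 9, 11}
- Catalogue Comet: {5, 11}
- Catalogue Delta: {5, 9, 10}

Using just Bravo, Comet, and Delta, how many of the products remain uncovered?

1

Union of Bravo, Comet, Delta = {5, 7, 8, 9, 10, 11}.
Not covered: 6 — 1 product.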